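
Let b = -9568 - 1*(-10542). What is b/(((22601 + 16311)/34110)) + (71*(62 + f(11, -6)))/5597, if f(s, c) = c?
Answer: 46526157173/54447616 ≈ 854.51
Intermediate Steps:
b = 974 (b = -9568 + 10542 = 974)
b/(((22601 + 16311)/34110)) + (71*(62 + f(11, -6)))/5597 = 974/(((22601 + 16311)/34110)) + (71*(62 - 6))/5597 = 974/((38912*(1/34110))) + (71*56)*(1/5597) = 974/(19456/17055) + 3976*(1/5597) = 974*(17055/19456) + 3976/5597 = 8305785/9728 + 3976/5597 = 46526157173/54447616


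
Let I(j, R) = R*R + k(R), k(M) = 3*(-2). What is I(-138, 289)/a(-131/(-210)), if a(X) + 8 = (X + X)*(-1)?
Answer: -8769075/971 ≈ -9031.0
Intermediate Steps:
k(M) = -6
I(j, R) = -6 + R**2 (I(j, R) = R*R - 6 = R**2 - 6 = -6 + R**2)
a(X) = -8 - 2*X (a(X) = -8 + (X + X)*(-1) = -8 + (2*X)*(-1) = -8 - 2*X)
I(-138, 289)/a(-131/(-210)) = (-6 + 289**2)/(-8 - (-262)/(-210)) = (-6 + 83521)/(-8 - (-262)*(-1)/210) = 83515/(-8 - 2*131/210) = 83515/(-8 - 131/105) = 83515/(-971/105) = 83515*(-105/971) = -8769075/971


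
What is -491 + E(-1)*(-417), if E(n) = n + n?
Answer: 343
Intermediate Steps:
E(n) = 2*n
-491 + E(-1)*(-417) = -491 + (2*(-1))*(-417) = -491 - 2*(-417) = -491 + 834 = 343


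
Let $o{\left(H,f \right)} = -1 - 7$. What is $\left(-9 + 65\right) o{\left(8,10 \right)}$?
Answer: $-448$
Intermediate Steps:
$o{\left(H,f \right)} = -8$ ($o{\left(H,f \right)} = -1 - 7 = -8$)
$\left(-9 + 65\right) o{\left(8,10 \right)} = \left(-9 + 65\right) \left(-8\right) = 56 \left(-8\right) = -448$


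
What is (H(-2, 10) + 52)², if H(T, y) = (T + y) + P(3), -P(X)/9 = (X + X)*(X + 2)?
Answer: 44100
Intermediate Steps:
P(X) = -18*X*(2 + X) (P(X) = -9*(X + X)*(X + 2) = -9*2*X*(2 + X) = -18*X*(2 + X))
H(T, y) = -270 + T + y (H(T, y) = (T + y) - 18*3*(2 + 3) = (T + y) - 18*3*5 = (T + y) - 270 = -270 + T + y)
(H(-2, 10) + 52)² = ((-270 - 2 + 10) + 52)² = (-262 + 52)² = (-210)² = 44100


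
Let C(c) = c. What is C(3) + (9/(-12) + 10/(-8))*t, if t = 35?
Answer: -67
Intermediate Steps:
C(3) + (9/(-12) + 10/(-8))*t = 3 + (9/(-12) + 10/(-8))*35 = 3 + (9*(-1/12) + 10*(-⅛))*35 = 3 + (-¾ - 5/4)*35 = 3 - 2*35 = 3 - 70 = -67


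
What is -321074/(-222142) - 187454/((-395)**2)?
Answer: 4227082191/17329852775 ≈ 0.24392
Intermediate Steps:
-321074/(-222142) - 187454/((-395)**2) = -321074*(-1/222142) - 187454/156025 = 160537/111071 - 187454*1/156025 = 160537/111071 - 187454/156025 = 4227082191/17329852775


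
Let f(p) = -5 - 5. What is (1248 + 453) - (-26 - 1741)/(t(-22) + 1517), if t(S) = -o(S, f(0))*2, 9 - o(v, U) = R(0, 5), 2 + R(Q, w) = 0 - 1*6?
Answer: 2524350/1483 ≈ 1702.2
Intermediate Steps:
R(Q, w) = -8 (R(Q, w) = -2 + (0 - 1*6) = -2 + (0 - 6) = -2 - 6 = -8)
f(p) = -10
o(v, U) = 17 (o(v, U) = 9 - 1*(-8) = 9 + 8 = 17)
t(S) = -34 (t(S) = -1*17*2 = -17*2 = -34)
(1248 + 453) - (-26 - 1741)/(t(-22) + 1517) = (1248 + 453) - (-26 - 1741)/(-34 + 1517) = 1701 - (-1767)/1483 = 1701 - 1*(-1767/1483) = 1701 + 1767/1483 = 2524350/1483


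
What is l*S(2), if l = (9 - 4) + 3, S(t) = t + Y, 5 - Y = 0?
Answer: 56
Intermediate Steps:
Y = 5 (Y = 5 - 1*0 = 5 + 0 = 5)
S(t) = 5 + t (S(t) = t + 5 = 5 + t)
l = 8 (l = 5 + 3 = 8)
l*S(2) = 8*(5 + 2) = 8*7 = 56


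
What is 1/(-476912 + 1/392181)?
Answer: -392181/187035825071 ≈ -2.0968e-6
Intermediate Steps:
1/(-476912 + 1/392181) = 1/(-187035825071/392181) = -392181/187035825071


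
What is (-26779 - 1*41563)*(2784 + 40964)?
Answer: -2989825816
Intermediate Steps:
(-26779 - 1*41563)*(2784 + 40964) = (-26779 - 41563)*43748 = -68342*43748 = -2989825816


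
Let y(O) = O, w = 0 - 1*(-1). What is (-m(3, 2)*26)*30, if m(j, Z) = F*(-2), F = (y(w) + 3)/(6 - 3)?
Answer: 2080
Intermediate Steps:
w = 1 (w = 0 + 1 = 1)
F = 4/3 (F = (1 + 3)/(6 - 3) = 4/3 ≈ 1.3333)
m(j, Z) = -8/3 (m(j, Z) = (4/3)*(-2) = -8/3)
(-m(3, 2)*26)*30 = (-1*(-8/3)*26)*30 = ((8/3)*26)*30 = (208/3)*30 = 2080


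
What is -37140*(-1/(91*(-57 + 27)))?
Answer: -1238/91 ≈ -13.604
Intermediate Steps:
-37140*(-1/(91*(-57 + 27))) = -37140/((-91*(-30))) = -37140/2730 = -37140*1/2730 = -1238/91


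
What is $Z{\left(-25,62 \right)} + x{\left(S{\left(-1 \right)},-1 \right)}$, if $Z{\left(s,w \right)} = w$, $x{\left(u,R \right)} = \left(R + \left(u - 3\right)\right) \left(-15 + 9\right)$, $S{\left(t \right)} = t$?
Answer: $92$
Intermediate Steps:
$x{\left(u,R \right)} = 18 - 6 R - 6 u$ ($x{\left(u,R \right)} = \left(R + \left(-3 + u\right)\right) \left(-6\right) = \left(-3 + R + u\right) \left(-6\right) = 18 - 6 R - 6 u$)
$Z{\left(-25,62 \right)} + x{\left(S{\left(-1 \right)},-1 \right)} = 62 - -30 = 62 + \left(18 + 6 + 6\right) = 62 + 30 = 92$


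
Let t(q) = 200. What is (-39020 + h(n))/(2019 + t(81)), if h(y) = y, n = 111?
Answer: -38909/2219 ≈ -17.534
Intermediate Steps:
(-39020 + h(n))/(2019 + t(81)) = (-39020 + 111)/(2019 + 200) = -38909/2219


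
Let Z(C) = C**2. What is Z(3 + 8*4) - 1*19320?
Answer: -18095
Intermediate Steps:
Z(3 + 8*4) - 1*19320 = (3 + 8*4)**2 - 1*19320 = (3 + 32)**2 - 19320 = 35**2 - 19320 = 1225 - 19320 = -18095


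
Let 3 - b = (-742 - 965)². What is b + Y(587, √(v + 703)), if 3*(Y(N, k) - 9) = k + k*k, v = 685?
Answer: -8740123/3 + 2*√347/3 ≈ -2.9134e+6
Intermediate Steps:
Y(N, k) = 9 + k/3 + k²/3 (Y(N, k) = 9 + (k + k*k)/3 = 9 + (k + k²)/3 = 9 + (k/3 + k²/3) = 9 + k/3 + k²/3)
b = -2913846 (b = 3 - (-742 - 965)² = 3 - 1*(-1707)² = 3 - 1*2913849 = 3 - 2913849 = -2913846)
b + Y(587, √(v + 703)) = -2913846 + (9 + √(685 + 703)/3 + (√(685 + 703))²/3) = -2913846 + (9 + √1388/3 + (√1388)²/3) = -2913846 + (9 + (2*√347)/3 + (2*√347)²/3) = -2913846 + (9 + 2*√347/3 + (⅓)*1388) = -2913846 + (9 + 2*√347/3 + 1388/3) = -2913846 + (1415/3 + 2*√347/3) = -8740123/3 + 2*√347/3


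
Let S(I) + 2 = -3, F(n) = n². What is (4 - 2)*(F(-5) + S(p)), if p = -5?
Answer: 40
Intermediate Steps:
S(I) = -5 (S(I) = -2 - 3 = -5)
(4 - 2)*(F(-5) + S(p)) = (4 - 2)*((-5)² - 5) = 2*(25 - 5) = 2*20 = 40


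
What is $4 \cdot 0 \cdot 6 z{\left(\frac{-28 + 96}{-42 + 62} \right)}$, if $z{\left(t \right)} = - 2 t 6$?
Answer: $0$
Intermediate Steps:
$z{\left(t \right)} = - 12 t$
$4 \cdot 0 \cdot 6 z{\left(\frac{-28 + 96}{-42 + 62} \right)} = 4 \cdot 0 \cdot 6 \left(- 12 \frac{-28 + 96}{-42 + 62}\right) = 0 \cdot 6 \left(- 12 \cdot \frac{68}{20}\right) = 0 \left(- 12 \cdot 68 \cdot \frac{1}{20}\right) = 0 \left(\left(-12\right) \frac{17}{5}\right) = 0 \left(- \frac{204}{5}\right) = 0$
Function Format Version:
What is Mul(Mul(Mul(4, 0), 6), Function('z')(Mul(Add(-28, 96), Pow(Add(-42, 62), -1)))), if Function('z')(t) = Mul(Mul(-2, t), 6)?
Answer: 0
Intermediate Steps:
Function('z')(t) = Mul(-12, t)
Mul(Mul(Mul(4, 0), 6), Function('z')(Mul(Add(-28, 96), Pow(Add(-42, 62), -1)))) = Mul(Mul(Mul(4, 0), 6), Mul(-12, Mul(Add(-28, 96), Pow(Add(-42, 62), -1)))) = Mul(Mul(0, 6), Mul(-12, Mul(68, Pow(20, -1)))) = Mul(0, Mul(-12, Mul(68, Rational(1, 20)))) = Mul(0, Mul(-12, Rational(17, 5))) = Mul(0, Rational(-204, 5)) = 0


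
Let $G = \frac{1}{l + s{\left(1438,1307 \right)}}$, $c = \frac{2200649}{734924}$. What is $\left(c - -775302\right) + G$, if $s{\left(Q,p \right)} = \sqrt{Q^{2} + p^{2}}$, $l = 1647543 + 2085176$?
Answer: $\frac{992374284410158714863919}{1279979223132357254} - \frac{\sqrt{3776093}}{13933187356868} \approx 7.7531 \cdot 10^{5}$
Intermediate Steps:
$l = 3732719$
$c = \frac{2200649}{734924}$ ($c = 2200649 \cdot \frac{1}{734924} = \frac{2200649}{734924} \approx 2.9944$)
$G = \frac{1}{3732719 + \sqrt{3776093}}$ ($G = \frac{1}{3732719 + \sqrt{1438^{2} + 1307^{2}}} = \frac{1}{3732719 + \sqrt{2067844 + 1708249}} = \frac{1}{3732719 + \sqrt{3776093}} \approx 2.6776 \cdot 10^{-7}$)
$\left(c - -775302\right) + G = \left(\frac{2200649}{734924} - -775302\right) + \left(\frac{3732719}{13933187356868} - \frac{\sqrt{3776093}}{13933187356868}\right) = \left(\frac{2200649}{734924} + 775302\right) + \left(\frac{3732719}{13933187356868} - \frac{\sqrt{3776093}}{13933187356868}\right) = \frac{569790247697}{734924} + \left(\frac{3732719}{13933187356868} - \frac{\sqrt{3776093}}{13933187356868}\right) = \frac{992374284410158714863919}{1279979223132357254} - \frac{\sqrt{3776093}}{13933187356868}$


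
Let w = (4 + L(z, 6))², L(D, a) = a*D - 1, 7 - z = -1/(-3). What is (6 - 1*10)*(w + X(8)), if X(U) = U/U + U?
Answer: -7432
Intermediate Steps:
z = 20/3 (z = 7 - (-1)/(-3) = 7 - (-1)*(-1)/3 = 7 - 1*⅓ = 7 - ⅓ = 20/3 ≈ 6.6667)
L(D, a) = -1 + D*a (L(D, a) = D*a - 1 = -1 + D*a)
X(U) = 1 + U
w = 1849 (w = (4 + (-1 + (20/3)*6))² = (4 + (-1 + 40))² = (4 + 39)² = 43² = 1849)
(6 - 1*10)*(w + X(8)) = (6 - 1*10)*(1849 + (1 + 8)) = (6 - 10)*(1849 + 9) = -4*1858 = -7432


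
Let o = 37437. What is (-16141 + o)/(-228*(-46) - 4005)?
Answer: 21296/6483 ≈ 3.2849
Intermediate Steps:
(-16141 + o)/(-228*(-46) - 4005) = (-16141 + 37437)/(-228*(-46) - 4005) = 21296/(10488 - 4005) = 21296/6483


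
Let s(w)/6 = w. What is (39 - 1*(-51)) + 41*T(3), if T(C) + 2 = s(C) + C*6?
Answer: 1484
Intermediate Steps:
s(w) = 6*w
T(C) = -2 + 12*C (T(C) = -2 + (6*C + C*6) = -2 + (6*C + 6*C) = -2 + 12*C)
(39 - 1*(-51)) + 41*T(3) = (39 - 1*(-51)) + 41*(-2 + 12*3) = (39 + 51) + 41*(-2 + 36) = 90 + 41*34 = 90 + 1394 = 1484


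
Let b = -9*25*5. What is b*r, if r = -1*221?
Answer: 248625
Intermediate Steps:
r = -221
b = -1125 (b = -225*5 = -1125)
b*r = -1125*(-221) = 248625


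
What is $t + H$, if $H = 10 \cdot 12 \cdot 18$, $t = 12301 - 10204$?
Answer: $4257$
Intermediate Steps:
$t = 2097$ ($t = 12301 - 10204 = 2097$)
$H = 2160$ ($H = 120 \cdot 18 = 2160$)
$t + H = 2097 + 2160 = 4257$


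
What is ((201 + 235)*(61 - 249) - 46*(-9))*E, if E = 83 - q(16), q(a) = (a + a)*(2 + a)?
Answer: 40206122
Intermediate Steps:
q(a) = 2*a*(2 + a) (q(a) = (2*a)*(2 + a) = 2*a*(2 + a))
E = -493 (E = 83 - 2*16*(2 + 16) = 83 - 2*16*18 = 83 - 1*576 = 83 - 576 = -493)
((201 + 235)*(61 - 249) - 46*(-9))*E = ((201 + 235)*(61 - 249) - 46*(-9))*(-493) = (436*(-188) + 414)*(-493) = (-81968 + 414)*(-493) = -81554*(-493) = 40206122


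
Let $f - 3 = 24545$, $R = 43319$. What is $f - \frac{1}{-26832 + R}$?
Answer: $\frac{404722875}{16487} \approx 24548.0$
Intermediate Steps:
$f = 24548$ ($f = 3 + 24545 = 24548$)
$f - \frac{1}{-26832 + R} = 24548 - \frac{1}{-26832 + 43319} = 24548 - \frac{1}{16487} = \frac{404722875}{16487}$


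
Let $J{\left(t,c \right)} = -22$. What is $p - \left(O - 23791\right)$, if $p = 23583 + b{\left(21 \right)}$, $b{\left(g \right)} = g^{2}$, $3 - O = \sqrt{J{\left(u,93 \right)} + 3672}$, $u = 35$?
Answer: $47812 + 5 \sqrt{146} \approx 47872.0$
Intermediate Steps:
$O = 3 - 5 \sqrt{146}$ ($O = 3 - \sqrt{-22 + 3672} = 3 - \sqrt{3650} = 3 - 5 \sqrt{146} \approx -57.415$)
$p = 24024$ ($p = 23583 + 21^{2} = 23583 + 441 = 24024$)
$p - \left(O - 23791\right) = 24024 - \left(\left(3 - 5 \sqrt{146}\right) - 23791\right) = 24024 - \left(-23788 - 5 \sqrt{146}\right) = 24024 + \left(23788 + 5 \sqrt{146}\right) = 47812 + 5 \sqrt{146}$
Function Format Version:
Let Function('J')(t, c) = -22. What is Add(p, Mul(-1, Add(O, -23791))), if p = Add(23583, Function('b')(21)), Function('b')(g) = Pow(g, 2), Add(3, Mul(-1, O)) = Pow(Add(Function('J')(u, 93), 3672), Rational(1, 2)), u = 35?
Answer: Add(47812, Mul(5, Pow(146, Rational(1, 2)))) ≈ 47872.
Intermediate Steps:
O = Add(3, Mul(-5, Pow(146, Rational(1, 2)))) (O = Add(3, Mul(-1, Pow(Add(-22, 3672), Rational(1, 2)))) = Add(3, Mul(-1, Pow(3650, Rational(1, 2)))) = Add(3, Mul(-1, Mul(5, Pow(146, Rational(1, 2))))) = Add(3, Mul(-5, Pow(146, Rational(1, 2)))) ≈ -57.415)
p = 24024 (p = Add(23583, Pow(21, 2)) = Add(23583, 441) = 24024)
Add(p, Mul(-1, Add(O, -23791))) = Add(24024, Mul(-1, Add(Add(3, Mul(-5, Pow(146, Rational(1, 2)))), -23791))) = Add(24024, Mul(-1, Add(-23788, Mul(-5, Pow(146, Rational(1, 2)))))) = Add(24024, Add(23788, Mul(5, Pow(146, Rational(1, 2))))) = Add(47812, Mul(5, Pow(146, Rational(1, 2))))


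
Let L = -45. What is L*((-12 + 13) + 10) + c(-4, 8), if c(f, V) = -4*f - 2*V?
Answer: -495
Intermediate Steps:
L*((-12 + 13) + 10) + c(-4, 8) = -45*((-12 + 13) + 10) + (-4*(-4) - 2*8) = -45*(1 + 10) + (16 - 16) = -45*11 + 0 = -495 + 0 = -495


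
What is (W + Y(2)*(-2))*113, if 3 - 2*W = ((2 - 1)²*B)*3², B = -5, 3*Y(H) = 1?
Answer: 7910/3 ≈ 2636.7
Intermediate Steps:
Y(H) = ⅓ (Y(H) = (⅓)*1 = ⅓)
W = 24 (W = 3/2 - (2 - 1)²*(-5)*3²/2 = 3/2 - 1²*(-5)*9/2 = 3/2 - 1*(-5)*9/2 = 3/2 - (-5)*9/2 = 3/2 - ½*(-45) = 3/2 + 45/2 = 24)
(W + Y(2)*(-2))*113 = (24 + (⅓)*(-2))*113 = (24 - ⅔)*113 = (70/3)*113 = 7910/3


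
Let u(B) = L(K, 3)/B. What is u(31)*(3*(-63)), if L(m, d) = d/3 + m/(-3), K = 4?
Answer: 63/31 ≈ 2.0323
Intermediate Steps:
L(m, d) = -m/3 + d/3 (L(m, d) = d*(⅓) + m*(-⅓) = d/3 - m/3 = -m/3 + d/3)
u(B) = -1/(3*B) (u(B) = (-⅓*4 + (⅓)*3)/B = (-4/3 + 1)/B = -1/(3*B))
u(31)*(3*(-63)) = (-⅓/31)*(3*(-63)) = -⅓*1/31*(-189) = -1/93*(-189) = 63/31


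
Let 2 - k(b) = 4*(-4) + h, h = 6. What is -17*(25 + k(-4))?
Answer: -629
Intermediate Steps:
k(b) = 12 (k(b) = 2 - (4*(-4) + 6) = 2 - (-16 + 6) = 2 - 1*(-10) = 2 + 10 = 12)
-17*(25 + k(-4)) = -17*(25 + 12) = -17*37 = -629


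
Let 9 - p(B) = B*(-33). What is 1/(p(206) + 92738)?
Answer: 1/99545 ≈ 1.0046e-5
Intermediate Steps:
p(B) = 9 + 33*B (p(B) = 9 - B*(-33) = 9 - (-33)*B = 9 + 33*B)
1/(p(206) + 92738) = 1/((9 + 33*206) + 92738) = 1/((9 + 6798) + 92738) = 1/(6807 + 92738) = 1/99545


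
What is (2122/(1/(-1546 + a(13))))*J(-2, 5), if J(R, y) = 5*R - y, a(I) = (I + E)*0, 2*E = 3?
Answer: 49209180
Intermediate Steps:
E = 3/2 (E = (1/2)*3 = 3/2 ≈ 1.5000)
a(I) = 0 (a(I) = (I + 3/2)*0 = (3/2 + I)*0 = 0)
J(R, y) = -y + 5*R
(2122/(1/(-1546 + a(13))))*J(-2, 5) = (2122/(1/(-1546 + 0)))*(-1*5 + 5*(-2)) = (2122/(1/(-1546)))*(-5 - 10) = (2122/(-1/1546))*(-15) = (2122*(-1546))*(-15) = -3280612*(-15) = 49209180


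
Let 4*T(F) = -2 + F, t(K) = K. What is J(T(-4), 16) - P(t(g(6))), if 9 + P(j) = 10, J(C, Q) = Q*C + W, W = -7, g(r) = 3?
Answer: -32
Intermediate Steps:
T(F) = -1/2 + F/4 (T(F) = (-2 + F)/4 = -1/2 + F/4)
J(C, Q) = -7 + C*Q (J(C, Q) = Q*C - 7 = C*Q - 7 = -7 + C*Q)
P(j) = 1 (P(j) = -9 + 10 = 1)
J(T(-4), 16) - P(t(g(6))) = (-7 + (-1/2 + (1/4)*(-4))*16) - 1*1 = (-7 + (-1/2 - 1)*16) - 1 = (-7 - 3/2*16) - 1 = (-7 - 24) - 1 = -31 - 1 = -32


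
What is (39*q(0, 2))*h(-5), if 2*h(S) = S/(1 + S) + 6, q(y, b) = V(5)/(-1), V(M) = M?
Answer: -5655/8 ≈ -706.88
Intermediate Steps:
q(y, b) = -5 (q(y, b) = 5/(-1) = 5*(-1) = -5)
h(S) = 3 + S/(2*(1 + S)) (h(S) = (S/(1 + S) + 6)/2 = (6 + S/(1 + S))/2 = 3 + S/(2*(1 + S)))
(39*q(0, 2))*h(-5) = (39*(-5))*((6 + 7*(-5))/(2*(1 - 5))) = -195*(6 - 35)/(2*(-4)) = -195*(-1)*(-29)/(2*4) = -195*29/8 = -5655/8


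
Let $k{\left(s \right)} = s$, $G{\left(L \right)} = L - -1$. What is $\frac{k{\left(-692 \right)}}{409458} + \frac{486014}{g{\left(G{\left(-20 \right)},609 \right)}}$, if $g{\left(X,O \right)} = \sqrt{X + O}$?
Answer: $- \frac{346}{204729} + \frac{243007 \sqrt{590}}{295} \approx 20009.0$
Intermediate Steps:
$G{\left(L \right)} = 1 + L$ ($G{\left(L \right)} = L + 1 = 1 + L$)
$g{\left(X,O \right)} = \sqrt{O + X}$
$\frac{k{\left(-692 \right)}}{409458} + \frac{486014}{g{\left(G{\left(-20 \right)},609 \right)}} = - \frac{692}{409458} + \frac{486014}{\sqrt{609 + \left(1 - 20\right)}} = \left(-692\right) \frac{1}{409458} + \frac{486014}{\sqrt{609 - 19}} = - \frac{346}{204729} + \frac{486014}{\sqrt{590}} = - \frac{346}{204729} + 486014 \frac{\sqrt{590}}{590} = - \frac{346}{204729} + \frac{243007 \sqrt{590}}{295}$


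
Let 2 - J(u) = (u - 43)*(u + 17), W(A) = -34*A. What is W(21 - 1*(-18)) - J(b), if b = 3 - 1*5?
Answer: -2003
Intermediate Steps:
b = -2 (b = 3 - 5 = -2)
J(u) = 2 - (-43 + u)*(17 + u) (J(u) = 2 - (u - 43)*(u + 17) = 2 - (-43 + u)*(17 + u))
W(21 - 1*(-18)) - J(b) = -34*(21 - 1*(-18)) - (733 - 1*(-2)² + 26*(-2)) = -34*(21 + 18) - (733 - 1*4 - 52) = -34*39 - (733 - 4 - 52) = -1326 - 1*677 = -1326 - 677 = -2003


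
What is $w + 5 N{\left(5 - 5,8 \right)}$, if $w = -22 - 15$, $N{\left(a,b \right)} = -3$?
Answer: $-52$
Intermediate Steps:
$w = -37$ ($w = -22 - 15 = -37$)
$w + 5 N{\left(5 - 5,8 \right)} = -37 + 5 \left(-3\right) = -37 - 15 = -52$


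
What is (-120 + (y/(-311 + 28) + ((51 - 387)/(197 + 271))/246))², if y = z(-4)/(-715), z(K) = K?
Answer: 80282603272254432196/5574907770743025 ≈ 14401.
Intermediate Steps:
y = 4/715 (y = -4/(-715) = -4*(-1/715) = 4/715 ≈ 0.0055944)
(-120 + (y/(-311 + 28) + ((51 - 387)/(197 + 271))/246))² = (-120 + (4/(715*(-311 + 28)) + ((51 - 387)/(197 + 271))/246))² = (-120 + ((4/715)/(-283) - 336/468*(1/246)))² = (-120 + ((4/715)*(-1/283) - 336*1/468*(1/246)))² = (-120 + (-4/202345 - 28/39*1/246))² = (-120 + (-4/202345 - 14/4797))² = (-120 - 219386/74665305)² = (-8960055986/74665305)² = 80282603272254432196/5574907770743025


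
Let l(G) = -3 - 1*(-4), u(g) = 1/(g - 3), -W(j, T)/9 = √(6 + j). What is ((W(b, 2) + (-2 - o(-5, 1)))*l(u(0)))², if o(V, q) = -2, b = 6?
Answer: 972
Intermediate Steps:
W(j, T) = -9*√(6 + j)
u(g) = 1/(-3 + g)
l(G) = 1 (l(G) = -3 + 4 = 1)
((W(b, 2) + (-2 - o(-5, 1)))*l(u(0)))² = ((-9*√(6 + 6) + (-2 - 1*(-2)))*1)² = ((-18*√3 + (-2 + 2))*1)² = ((-18*√3 + 0)*1)² = (-18*√3*1)² = (-18*√3)² = 972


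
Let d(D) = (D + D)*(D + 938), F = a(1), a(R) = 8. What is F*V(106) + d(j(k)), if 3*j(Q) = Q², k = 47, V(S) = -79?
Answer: 22185926/9 ≈ 2.4651e+6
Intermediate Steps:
j(Q) = Q²/3
F = 8
d(D) = 2*D*(938 + D) (d(D) = (2*D)*(938 + D) = 2*D*(938 + D))
F*V(106) + d(j(k)) = 8*(-79) + 2*((⅓)*47²)*(938 + (⅓)*47²) = -632 + 2*((⅓)*2209)*(938 + (⅓)*2209) = -632 + 2*(2209/3)*(938 + 2209/3) = -632 + 2*(2209/3)*(5023/3) = -632 + 22191614/9 = 22185926/9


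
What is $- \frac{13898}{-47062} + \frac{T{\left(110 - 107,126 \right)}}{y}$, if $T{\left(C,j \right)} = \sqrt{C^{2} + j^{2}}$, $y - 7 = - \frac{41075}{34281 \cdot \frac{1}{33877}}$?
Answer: $\frac{6949}{23531} - \frac{102843 \sqrt{1765}}{1391257808} \approx 0.29221$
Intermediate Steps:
$y = - \frac{1391257808}{34281}$ ($y = 7 - \frac{41075}{34281 \cdot \frac{1}{33877}} = 7 - \frac{41075}{\frac{34281}{33877}} = 7 - \frac{1391497775}{34281} = - \frac{1391257808}{34281} \approx -40584.0$)
$- \frac{13898}{-47062} + \frac{T{\left(110 - 107,126 \right)}}{y} = - \frac{13898}{-47062} + \frac{\sqrt{\left(110 - 107\right)^{2} + 126^{2}}}{- \frac{1391257808}{34281}} = \left(-13898\right) \left(- \frac{1}{47062}\right) + \sqrt{\left(110 - 107\right)^{2} + 15876} \left(- \frac{34281}{1391257808}\right) = \frac{6949}{23531} + \sqrt{3^{2} + 15876} \left(- \frac{34281}{1391257808}\right) = \frac{6949}{23531} + \sqrt{9 + 15876} \left(- \frac{34281}{1391257808}\right) = \frac{6949}{23531} + \sqrt{15885} \left(- \frac{34281}{1391257808}\right) = \frac{6949}{23531} + 3 \sqrt{1765} \left(- \frac{34281}{1391257808}\right) = \frac{6949}{23531} - \frac{102843 \sqrt{1765}}{1391257808}$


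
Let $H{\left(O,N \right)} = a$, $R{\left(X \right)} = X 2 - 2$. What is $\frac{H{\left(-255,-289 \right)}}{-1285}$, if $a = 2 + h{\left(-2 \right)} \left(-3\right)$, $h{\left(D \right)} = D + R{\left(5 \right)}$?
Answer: $\frac{16}{1285} \approx 0.012451$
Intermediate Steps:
$R{\left(X \right)} = -2 + 2 X$ ($R{\left(X \right)} = 2 X - 2 = -2 + 2 X$)
$h{\left(D \right)} = 8 + D$ ($h{\left(D \right)} = D + \left(-2 + 2 \cdot 5\right) = D + \left(-2 + 10\right) = D + 8 = 8 + D$)
$a = -16$ ($a = 2 + \left(8 - 2\right) \left(-3\right) = 2 + 6 \left(-3\right) = 2 - 18 = -16$)
$H{\left(O,N \right)} = -16$
$\frac{H{\left(-255,-289 \right)}}{-1285} = - \frac{16}{-1285} = \left(-16\right) \left(- \frac{1}{1285}\right) = \frac{16}{1285}$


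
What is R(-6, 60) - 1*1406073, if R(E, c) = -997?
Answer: -1407070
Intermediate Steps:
R(-6, 60) - 1*1406073 = -997 - 1*1406073 = -997 - 1406073 = -1407070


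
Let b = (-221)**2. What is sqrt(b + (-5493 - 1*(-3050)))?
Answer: sqrt(46398) ≈ 215.40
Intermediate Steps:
b = 48841
sqrt(b + (-5493 - 1*(-3050))) = sqrt(48841 + (-5493 - 1*(-3050))) = sqrt(48841 + (-5493 + 3050)) = sqrt(48841 - 2443) = sqrt(46398)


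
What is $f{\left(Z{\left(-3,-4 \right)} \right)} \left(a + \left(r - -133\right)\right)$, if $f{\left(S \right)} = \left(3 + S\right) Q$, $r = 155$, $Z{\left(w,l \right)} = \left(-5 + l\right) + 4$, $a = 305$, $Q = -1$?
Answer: $1186$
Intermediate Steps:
$Z{\left(w,l \right)} = -1 + l$
$f{\left(S \right)} = -3 - S$ ($f{\left(S \right)} = \left(3 + S\right) \left(-1\right) = -3 - S$)
$f{\left(Z{\left(-3,-4 \right)} \right)} \left(a + \left(r - -133\right)\right) = \left(-3 - \left(-1 - 4\right)\right) \left(305 + \left(155 - -133\right)\right) = \left(-3 - -5\right) \left(305 + \left(155 + 133\right)\right) = \left(-3 + 5\right) \left(305 + 288\right) = 2 \cdot 593 = 1186$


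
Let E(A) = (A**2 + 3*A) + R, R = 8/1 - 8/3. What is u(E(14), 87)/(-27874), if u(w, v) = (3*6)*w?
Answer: -2190/13937 ≈ -0.15714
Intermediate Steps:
R = 16/3 (R = 8*1 - 8*1/3 = 8 - 8/3 = 16/3 ≈ 5.3333)
E(A) = 16/3 + A**2 + 3*A (E(A) = (A**2 + 3*A) + 16/3 = 16/3 + A**2 + 3*A)
u(w, v) = 18*w
u(E(14), 87)/(-27874) = (18*(16/3 + 14**2 + 3*14))/(-27874) = (18*(16/3 + 196 + 42))*(-1/27874) = (18*(730/3))*(-1/27874) = 4380*(-1/27874) = -2190/13937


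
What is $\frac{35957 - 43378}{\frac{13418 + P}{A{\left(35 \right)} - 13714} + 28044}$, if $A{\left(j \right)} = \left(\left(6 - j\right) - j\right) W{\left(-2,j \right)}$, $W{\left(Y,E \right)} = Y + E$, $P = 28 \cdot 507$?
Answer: $- \frac{58722373}{221898365} \approx -0.26464$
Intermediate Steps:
$P = 14196$
$W{\left(Y,E \right)} = E + Y$
$A{\left(j \right)} = \left(-2 + j\right) \left(6 - 2 j\right)$ ($A{\left(j \right)} = \left(\left(6 - j\right) - j\right) \left(j - 2\right) = \left(6 - 2 j\right) \left(-2 + j\right) = \left(-2 + j\right) \left(6 - 2 j\right)$)
$\frac{35957 - 43378}{\frac{13418 + P}{A{\left(35 \right)} - 13714} + 28044} = \frac{35957 - 43378}{\frac{13418 + 14196}{- 2 \left(-3 + 35\right) \left(-2 + 35\right) - 13714} + 28044} = - \frac{7421}{\frac{27614}{\left(-2\right) 32 \cdot 33 - 13714} + 28044} = - \frac{7421}{\frac{27614}{-2112 - 13714} + 28044} = - \frac{7421}{\frac{27614}{-15826} + 28044} = - \frac{7421}{27614 \left(- \frac{1}{15826}\right) + 28044} = - \frac{7421}{- \frac{13807}{7913} + 28044} = - \frac{7421}{\frac{221898365}{7913}} = \left(-7421\right) \frac{7913}{221898365} = - \frac{58722373}{221898365}$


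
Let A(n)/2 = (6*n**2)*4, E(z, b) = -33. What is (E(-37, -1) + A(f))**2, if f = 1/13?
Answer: 30569841/28561 ≈ 1070.3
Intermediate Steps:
f = 1/13 ≈ 0.076923
A(n) = 48*n**2 (A(n) = 2*((6*n**2)*4) = 2*(24*n**2) = 48*n**2)
(E(-37, -1) + A(f))**2 = (-33 + 48*(1/13)**2)**2 = (-33 + 48*(1/169))**2 = (-33 + 48/169)**2 = (-5529/169)**2 = 30569841/28561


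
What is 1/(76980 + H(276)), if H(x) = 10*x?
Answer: 1/79740 ≈ 1.2541e-5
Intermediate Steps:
1/(76980 + H(276)) = 1/(76980 + 10*276) = 1/(76980 + 2760) = 1/79740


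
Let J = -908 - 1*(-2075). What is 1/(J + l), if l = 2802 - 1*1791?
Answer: 1/2178 ≈ 0.00045914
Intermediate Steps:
l = 1011 (l = 2802 - 1791 = 1011)
J = 1167 (J = -908 + 2075 = 1167)
1/(J + l) = 1/(1167 + 1011) = 1/2178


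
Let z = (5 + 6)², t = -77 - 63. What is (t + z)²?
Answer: 361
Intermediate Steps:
t = -140
z = 121 (z = 11² = 121)
(t + z)² = (-140 + 121)² = (-19)² = 361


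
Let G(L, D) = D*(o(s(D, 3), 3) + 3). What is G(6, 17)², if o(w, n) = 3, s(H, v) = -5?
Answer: 10404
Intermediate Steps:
G(L, D) = 6*D (G(L, D) = D*(3 + 3) = D*6 = 6*D)
G(6, 17)² = (6*17)² = 102² = 10404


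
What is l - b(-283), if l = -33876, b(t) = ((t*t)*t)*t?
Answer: -6414281797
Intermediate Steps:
b(t) = t**4 (b(t) = (t**2*t)*t = t**3*t = t**4)
l - b(-283) = -33876 - 1*(-283)**4 = -33876 - 1*6414247921 = -33876 - 6414247921 = -6414281797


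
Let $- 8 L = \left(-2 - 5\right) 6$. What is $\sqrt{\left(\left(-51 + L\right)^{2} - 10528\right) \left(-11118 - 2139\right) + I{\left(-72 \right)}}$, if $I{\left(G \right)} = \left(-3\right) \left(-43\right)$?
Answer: $\frac{\sqrt{1789153527}}{4} \approx 10575.0$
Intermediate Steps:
$L = \frac{21}{4}$ ($L = - \frac{\left(-2 - 5\right) 6}{8} = - \frac{\left(-7\right) 6}{8} = \left(- \frac{1}{8}\right) \left(-42\right) = \frac{21}{4} \approx 5.25$)
$I{\left(G \right)} = 129$
$\sqrt{\left(\left(-51 + L\right)^{2} - 10528\right) \left(-11118 - 2139\right) + I{\left(-72 \right)}} = \sqrt{\left(\left(-51 + \frac{21}{4}\right)^{2} - 10528\right) \left(-11118 - 2139\right) + 129} = \sqrt{\left(\left(- \frac{183}{4}\right)^{2} - 10528\right) \left(-13257\right) + 129} = \sqrt{\left(\frac{33489}{16} - 10528\right) \left(-13257\right) + 129} = \sqrt{\left(- \frac{134959}{16}\right) \left(-13257\right) + 129} = \sqrt{\frac{1789151463}{16} + 129} = \sqrt{\frac{1789153527}{16}} = \frac{\sqrt{1789153527}}{4}$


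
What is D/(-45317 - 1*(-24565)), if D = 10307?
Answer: -10307/20752 ≈ -0.49668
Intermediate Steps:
D/(-45317 - 1*(-24565)) = 10307/(-45317 - 1*(-24565)) = 10307/(-45317 + 24565) = 10307/(-20752) = 10307*(-1/20752) = -10307/20752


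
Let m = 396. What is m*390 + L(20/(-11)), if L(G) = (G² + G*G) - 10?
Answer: 18686830/121 ≈ 1.5444e+5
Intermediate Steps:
L(G) = -10 + 2*G² (L(G) = (G² + G²) - 10 = 2*G² - 10 = -10 + 2*G²)
m*390 + L(20/(-11)) = 396*390 + (-10 + 2*(20/(-11))²) = 154440 + (-10 + 2*(20*(-1/11))²) = 154440 + (-10 + 2*(-20/11)²) = 154440 + (-10 + 2*(400/121)) = 154440 + (-10 + 800/121) = 154440 - 410/121 = 18686830/121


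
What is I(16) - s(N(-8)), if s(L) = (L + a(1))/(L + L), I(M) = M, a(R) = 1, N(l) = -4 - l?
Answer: 123/8 ≈ 15.375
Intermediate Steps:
s(L) = (1 + L)/(2*L) (s(L) = (L + 1)/(L + L) = (1 + L)/((2*L)) = (1 + L)*(1/(2*L)) = (1 + L)/(2*L))
I(16) - s(N(-8)) = 16 - (1 + (-4 - 1*(-8)))/(2*(-4 - 1*(-8))) = 16 - (1 + (-4 + 8))/(2*(-4 + 8)) = 16 - (1 + 4)/(2*4) = 16 - 5/(2*4) = 16 - 1*5/8 = 16 - 5/8 = 123/8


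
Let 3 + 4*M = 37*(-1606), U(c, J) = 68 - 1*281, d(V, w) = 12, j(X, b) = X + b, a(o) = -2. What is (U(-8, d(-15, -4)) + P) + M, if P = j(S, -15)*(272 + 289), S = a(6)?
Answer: -98425/4 ≈ -24606.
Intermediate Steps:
S = -2
U(c, J) = -213 (U(c, J) = 68 - 281 = -213)
P = -9537 (P = (-2 - 15)*(272 + 289) = -17*561 = -9537)
M = -59425/4 (M = -¾ + (37*(-1606))/4 = -¾ + (¼)*(-59422) = -¾ - 29711/2 = -59425/4 ≈ -14856.)
(U(-8, d(-15, -4)) + P) + M = (-213 - 9537) - 59425/4 = -9750 - 59425/4 = -98425/4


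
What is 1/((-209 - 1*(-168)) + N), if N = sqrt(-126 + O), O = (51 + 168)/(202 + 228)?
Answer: -17630/776791 - I*sqrt(23203230)/776791 ≈ -0.022696 - 0.0062011*I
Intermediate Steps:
O = 219/430 ≈ 0.50930
N = I*sqrt(23203230)/430 (N = sqrt(-126 + 219/430) = sqrt(-53961/430) = I*sqrt(23203230)/430 ≈ 11.202*I)
1/((-209 - 1*(-168)) + N) = 1/((-209 - 1*(-168)) + I*sqrt(23203230)/430) = 1/((-209 + 168) + I*sqrt(23203230)/430) = 1/(-41 + I*sqrt(23203230)/430)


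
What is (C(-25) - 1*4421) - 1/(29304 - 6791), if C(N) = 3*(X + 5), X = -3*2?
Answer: -99597513/22513 ≈ -4424.0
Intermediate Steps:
X = -6
C(N) = -3 (C(N) = 3*(-6 + 5) = 3*(-1) = -3)
(C(-25) - 1*4421) - 1/(29304 - 6791) = (-3 - 1*4421) - 1/(29304 - 6791) = (-3 - 4421) - 1/22513 = -4424 - 1*1/22513 = -4424 - 1/22513 = -99597513/22513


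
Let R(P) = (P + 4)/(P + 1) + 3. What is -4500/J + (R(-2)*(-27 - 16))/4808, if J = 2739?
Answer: -7251259/4389704 ≈ -1.6519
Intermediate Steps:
R(P) = 3 + (4 + P)/(1 + P) (R(P) = (4 + P)/(1 + P) + 3 = 3 + (4 + P)/(1 + P))
-4500/J + (R(-2)*(-27 - 16))/4808 = -4500/2739 + (((7 + 4*(-2))/(1 - 2))*(-27 - 16))/4808 = -4500*1/2739 + (((7 - 8)/(-1))*(-43))*(1/4808) = -1500/913 + (-1*(-1)*(-43))*(1/4808) = -1500/913 + (1*(-43))*(1/4808) = -1500/913 - 43*1/4808 = -1500/913 - 43/4808 = -7251259/4389704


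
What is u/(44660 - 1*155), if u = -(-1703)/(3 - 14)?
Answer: -1703/489555 ≈ -0.0034787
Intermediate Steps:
u = -1703/11 (u = -(-1703)/(-11) = -(-1703)*(-1)/11 = -1703*1/11 = -1703/11 ≈ -154.82)
u/(44660 - 1*155) = -1703/(11*(44660 - 1*155)) = -1703/(11*(44660 - 155)) = -1703/11/44505 = -1703/11*1/44505 = -1703/489555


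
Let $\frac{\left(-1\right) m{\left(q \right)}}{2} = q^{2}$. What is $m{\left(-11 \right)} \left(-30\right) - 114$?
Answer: $7146$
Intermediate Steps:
$m{\left(q \right)} = - 2 q^{2}$
$m{\left(-11 \right)} \left(-30\right) - 114 = - 2 \left(-11\right)^{2} \left(-30\right) - 114 = \left(-2\right) 121 \left(-30\right) - 114 = \left(-242\right) \left(-30\right) - 114 = 7260 - 114 = 7146$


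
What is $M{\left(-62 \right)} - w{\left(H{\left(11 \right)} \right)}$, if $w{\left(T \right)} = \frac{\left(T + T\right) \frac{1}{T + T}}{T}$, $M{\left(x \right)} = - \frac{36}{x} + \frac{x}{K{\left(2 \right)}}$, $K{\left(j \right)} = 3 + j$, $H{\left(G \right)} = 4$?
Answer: $- \frac{7483}{620} \approx -12.069$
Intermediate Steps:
$M{\left(x \right)} = - \frac{36}{x} + \frac{x}{5}$ ($M{\left(x \right)} = - \frac{36}{x} + \frac{x}{3 + 2} = - \frac{36}{x} + \frac{x}{5}$)
$w{\left(T \right)} = \frac{1}{T}$ ($w{\left(T \right)} = \frac{2 T \frac{1}{2 T}}{T} = 1 \frac{1}{T} = \frac{1}{T}$)
$M{\left(-62 \right)} - w{\left(H{\left(11 \right)} \right)} = \left(- \frac{36}{-62} + \frac{1}{5} \left(-62\right)\right) - \frac{1}{4} = \left(\left(-36\right) \left(- \frac{1}{62}\right) - \frac{62}{5}\right) - \frac{1}{4} = \left(\frac{18}{31} - \frac{62}{5}\right) - \frac{1}{4} = - \frac{1832}{155} - \frac{1}{4} = - \frac{7483}{620}$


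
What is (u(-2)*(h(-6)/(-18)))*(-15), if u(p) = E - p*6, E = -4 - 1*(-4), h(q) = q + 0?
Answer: -60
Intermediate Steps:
h(q) = q
E = 0 (E = -4 + 4 = 0)
u(p) = -6*p (u(p) = 0 - p*6 = 0 - 6*p = -6*p)
(u(-2)*(h(-6)/(-18)))*(-15) = ((-6*(-2))*(-6/(-18)))*(-15) = (12*(-6*(-1/18)))*(-15) = (12*(⅓))*(-15) = 4*(-15) = -60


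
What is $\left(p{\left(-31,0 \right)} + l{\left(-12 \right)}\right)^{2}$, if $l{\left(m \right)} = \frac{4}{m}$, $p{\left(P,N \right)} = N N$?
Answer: $\frac{1}{9} \approx 0.11111$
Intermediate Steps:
$p{\left(P,N \right)} = N^{2}$
$\left(p{\left(-31,0 \right)} + l{\left(-12 \right)}\right)^{2} = \left(0^{2} + \frac{4}{-12}\right)^{2} = \left(0 + 4 \left(- \frac{1}{12}\right)\right)^{2} = \left(0 - \frac{1}{3}\right)^{2} = \left(- \frac{1}{3}\right)^{2} = \frac{1}{9}$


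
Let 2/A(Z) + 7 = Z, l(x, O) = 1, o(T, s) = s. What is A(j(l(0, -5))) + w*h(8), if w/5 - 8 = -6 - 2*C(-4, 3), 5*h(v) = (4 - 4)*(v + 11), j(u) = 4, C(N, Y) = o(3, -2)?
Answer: -2/3 ≈ -0.66667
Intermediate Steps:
C(N, Y) = -2
h(v) = 0 (h(v) = ((4 - 4)*(v + 11))/5 = (0*(11 + v))/5 = (1/5)*0 = 0)
A(Z) = 2/(-7 + Z)
w = 30 (w = 40 + 5*(-6 - 2*(-2)) = 40 + 5*(-6 + 4) = 40 + 5*(-2) = 40 - 10 = 30)
A(j(l(0, -5))) + w*h(8) = 2/(-7 + 4) + 30*0 = 2/(-3) + 0 = 2*(-1/3) + 0 = -2/3 + 0 = -2/3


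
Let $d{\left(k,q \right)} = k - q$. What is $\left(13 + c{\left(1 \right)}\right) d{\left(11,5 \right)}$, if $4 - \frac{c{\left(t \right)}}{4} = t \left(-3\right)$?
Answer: $246$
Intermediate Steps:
$c{\left(t \right)} = 16 + 12 t$ ($c{\left(t \right)} = 16 - 4 t \left(-3\right) = 16 - 4 \left(- 3 t\right) = 16 + 12 t$)
$\left(13 + c{\left(1 \right)}\right) d{\left(11,5 \right)} = \left(13 + \left(16 + 12 \cdot 1\right)\right) \left(11 - 5\right) = \left(13 + \left(16 + 12\right)\right) \left(11 - 5\right) = \left(13 + 28\right) 6 = 41 \cdot 6 = 246$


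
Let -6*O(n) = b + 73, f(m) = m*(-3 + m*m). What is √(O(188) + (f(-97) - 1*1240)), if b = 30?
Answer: I*√32891010/6 ≈ 955.84*I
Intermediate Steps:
f(m) = m*(-3 + m²)
O(n) = -103/6 (O(n) = -(30 + 73)/6 = -⅙*103 = -103/6)
√(O(188) + (f(-97) - 1*1240)) = √(-103/6 + (-97*(-3 + (-97)²) - 1*1240)) = √(-103/6 + (-97*(-3 + 9409) - 1240)) = √(-103/6 + (-97*9406 - 1240)) = √(-103/6 + (-912382 - 1240)) = √(-103/6 - 913622) = √(-5481835/6) = I*√32891010/6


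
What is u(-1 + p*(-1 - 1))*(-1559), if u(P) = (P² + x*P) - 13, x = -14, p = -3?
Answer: 90422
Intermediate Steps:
u(P) = -13 + P² - 14*P (u(P) = (P² - 14*P) - 13 = -13 + P² - 14*P)
u(-1 + p*(-1 - 1))*(-1559) = (-13 + (-1 - 3*(-1 - 1))² - 14*(-1 - 3*(-1 - 1)))*(-1559) = (-13 + (-1 - 3*(-2))² - 14*(-1 - 3*(-2)))*(-1559) = (-13 + (-1 + 6)² - 14*(-1 + 6))*(-1559) = (-13 + 5² - 14*5)*(-1559) = (-13 + 25 - 70)*(-1559) = -58*(-1559) = 90422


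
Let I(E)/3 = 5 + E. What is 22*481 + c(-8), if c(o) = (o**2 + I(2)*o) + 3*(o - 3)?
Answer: 10445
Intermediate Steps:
I(E) = 15 + 3*E (I(E) = 3*(5 + E) = 15 + 3*E)
c(o) = -9 + o**2 + 24*o (c(o) = (o**2 + (15 + 3*2)*o) + 3*(o - 3) = (o**2 + (15 + 6)*o) + 3*(-3 + o) = (o**2 + 21*o) + (-9 + 3*o) = -9 + o**2 + 24*o)
22*481 + c(-8) = 22*481 + (-9 + (-8)**2 + 24*(-8)) = 10582 + (-9 + 64 - 192) = 10582 - 137 = 10445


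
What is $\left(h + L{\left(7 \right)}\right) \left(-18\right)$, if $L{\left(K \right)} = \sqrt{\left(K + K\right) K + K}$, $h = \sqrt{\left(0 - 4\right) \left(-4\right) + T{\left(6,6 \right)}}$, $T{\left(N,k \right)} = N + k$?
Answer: $- 36 \sqrt{7} - 18 \sqrt{105} \approx -279.69$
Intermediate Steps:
$h = 2 \sqrt{7}$ ($h = \sqrt{\left(0 - 4\right) \left(-4\right) + \left(6 + 6\right)} = \sqrt{\left(-4\right) \left(-4\right) + 12} = \sqrt{16 + 12} = \sqrt{28} = 2 \sqrt{7} \approx 5.2915$)
$L{\left(K \right)} = \sqrt{K + 2 K^{2}}$ ($L{\left(K \right)} = \sqrt{2 K K + K} = \sqrt{2 K^{2} + K} = \sqrt{K + 2 K^{2}}$)
$\left(h + L{\left(7 \right)}\right) \left(-18\right) = \left(2 \sqrt{7} + \sqrt{7 \left(1 + 2 \cdot 7\right)}\right) \left(-18\right) = \left(2 \sqrt{7} + \sqrt{7 \left(1 + 14\right)}\right) \left(-18\right) = \left(2 \sqrt{7} + \sqrt{7 \cdot 15}\right) \left(-18\right) = \left(2 \sqrt{7} + \sqrt{105}\right) \left(-18\right) = \left(\sqrt{105} + 2 \sqrt{7}\right) \left(-18\right) = - 36 \sqrt{7} - 18 \sqrt{105}$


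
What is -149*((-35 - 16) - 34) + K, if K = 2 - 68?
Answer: 12599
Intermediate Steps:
K = -66
-149*((-35 - 16) - 34) + K = -149*((-35 - 16) - 34) - 66 = -149*(-51 - 34) - 66 = -149*(-85) - 66 = 12665 - 66 = 12599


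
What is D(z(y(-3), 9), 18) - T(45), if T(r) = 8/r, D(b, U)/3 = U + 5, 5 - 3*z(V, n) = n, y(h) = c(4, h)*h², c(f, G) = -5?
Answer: 3097/45 ≈ 68.822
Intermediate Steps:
y(h) = -5*h²
z(V, n) = 5/3 - n/3
D(b, U) = 15 + 3*U (D(b, U) = 3*(U + 5) = 3*(5 + U) = 15 + 3*U)
D(z(y(-3), 9), 18) - T(45) = (15 + 3*18) - 8/45 = (15 + 54) - 8/45 = 69 - 1*8/45 = 69 - 8/45 = 3097/45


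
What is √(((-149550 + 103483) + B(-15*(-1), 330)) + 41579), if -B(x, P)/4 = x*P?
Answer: 4*I*√1518 ≈ 155.85*I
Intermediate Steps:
B(x, P) = -4*P*x (B(x, P) = -4*x*P = -4*P*x)
√(((-149550 + 103483) + B(-15*(-1), 330)) + 41579) = √(((-149550 + 103483) - 4*330*(-15*(-1))) + 41579) = √((-46067 - 4*330*15) + 41579) = √((-46067 - 19800) + 41579) = √(-65867 + 41579) = √(-24288) = 4*I*√1518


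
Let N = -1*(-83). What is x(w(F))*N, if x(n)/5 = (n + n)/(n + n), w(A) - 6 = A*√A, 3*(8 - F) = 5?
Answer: 415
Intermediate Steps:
F = 19/3 (F = 8 - ⅓*5 = 8 - 5/3 = 19/3 ≈ 6.3333)
w(A) = 6 + A^(3/2) (w(A) = 6 + A*√A = 6 + A^(3/2))
N = 83
x(n) = 5 (x(n) = 5*((n + n)/(n + n)) = 5*((2*n)/((2*n))) = 5*((2*n)*(1/(2*n))) = 5*1 = 5)
x(w(F))*N = 5*83 = 415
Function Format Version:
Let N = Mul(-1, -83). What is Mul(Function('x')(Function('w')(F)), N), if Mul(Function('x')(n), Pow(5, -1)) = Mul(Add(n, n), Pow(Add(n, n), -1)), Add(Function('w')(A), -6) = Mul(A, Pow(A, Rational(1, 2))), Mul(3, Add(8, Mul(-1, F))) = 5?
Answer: 415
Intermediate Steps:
F = Rational(19, 3) (F = Add(8, Mul(Rational(-1, 3), 5)) = Add(8, Rational(-5, 3)) = Rational(19, 3) ≈ 6.3333)
Function('w')(A) = Add(6, Pow(A, Rational(3, 2))) (Function('w')(A) = Add(6, Mul(A, Pow(A, Rational(1, 2)))) = Add(6, Pow(A, Rational(3, 2))))
N = 83
Function('x')(n) = 5 (Function('x')(n) = Mul(5, Mul(Add(n, n), Pow(Add(n, n), -1))) = Mul(5, Mul(Mul(2, n), Pow(Mul(2, n), -1))) = Mul(5, Mul(Mul(2, n), Mul(Rational(1, 2), Pow(n, -1)))) = Mul(5, 1) = 5)
Mul(Function('x')(Function('w')(F)), N) = Mul(5, 83) = 415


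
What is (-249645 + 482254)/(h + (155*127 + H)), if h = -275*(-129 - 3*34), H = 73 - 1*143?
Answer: 232609/83140 ≈ 2.7978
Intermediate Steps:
H = -70 (H = 73 - 143 = -70)
h = 63525 (h = -275*(-129 - 102) = -275*(-231) = 63525)
(-249645 + 482254)/(h + (155*127 + H)) = (-249645 + 482254)/(63525 + (155*127 - 70)) = 232609/(63525 + (19685 - 70)) = 232609/(63525 + 19615) = 232609/83140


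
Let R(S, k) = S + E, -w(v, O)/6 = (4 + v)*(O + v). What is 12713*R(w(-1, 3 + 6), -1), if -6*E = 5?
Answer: -11047597/6 ≈ -1.8413e+6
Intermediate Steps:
E = -⅚ (E = -⅙*5 = -⅚ ≈ -0.83333)
w(v, O) = -6*(4 + v)*(O + v)
R(S, k) = -⅚ + S (R(S, k) = S - ⅚ = -⅚ + S)
12713*R(w(-1, 3 + 6), -1) = 12713*(-⅚ + (-24*(3 + 6) - 24*(-1) - 6*(-1)² - 6*(3 + 6)*(-1))) = 12713*(-⅚ + (-24*9 + 24 - 6*1 - 6*9*(-1))) = 12713*(-⅚ + (-216 + 24 - 6 + 54)) = 12713*(-⅚ - 144) = 12713*(-869/6) = -11047597/6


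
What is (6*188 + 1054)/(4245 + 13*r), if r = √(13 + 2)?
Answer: 308753/600583 - 14183*√15/9008745 ≈ 0.50799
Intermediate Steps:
r = √15 ≈ 3.8730
(6*188 + 1054)/(4245 + 13*r) = (6*188 + 1054)/(4245 + 13*√15) = (1128 + 1054)/(4245 + 13*√15) = 2182/(4245 + 13*√15)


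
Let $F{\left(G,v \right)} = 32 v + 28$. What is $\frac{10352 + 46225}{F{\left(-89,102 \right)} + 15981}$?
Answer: $\frac{56577}{19273} \approx 2.9356$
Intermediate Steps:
$F{\left(G,v \right)} = 28 + 32 v$
$\frac{10352 + 46225}{F{\left(-89,102 \right)} + 15981} = \frac{10352 + 46225}{\left(28 + 32 \cdot 102\right) + 15981} = \frac{56577}{\left(28 + 3264\right) + 15981} = \frac{56577}{3292 + 15981} = \frac{56577}{19273}$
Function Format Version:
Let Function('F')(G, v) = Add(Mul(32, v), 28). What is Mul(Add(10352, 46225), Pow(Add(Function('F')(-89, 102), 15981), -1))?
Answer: Rational(56577, 19273) ≈ 2.9356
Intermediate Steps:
Function('F')(G, v) = Add(28, Mul(32, v))
Mul(Add(10352, 46225), Pow(Add(Function('F')(-89, 102), 15981), -1)) = Mul(Add(10352, 46225), Pow(Add(Add(28, Mul(32, 102)), 15981), -1)) = Mul(56577, Pow(Add(Add(28, 3264), 15981), -1)) = Mul(56577, Pow(Add(3292, 15981), -1)) = Mul(56577, Pow(19273, -1)) = Mul(56577, Rational(1, 19273)) = Rational(56577, 19273)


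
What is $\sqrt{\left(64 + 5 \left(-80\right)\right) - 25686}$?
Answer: $i \sqrt{26022} \approx 161.31 i$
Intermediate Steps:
$\sqrt{\left(64 + 5 \left(-80\right)\right) - 25686} = \sqrt{\left(64 - 400\right) - 25686} = \sqrt{-336 - 25686} = \sqrt{-26022} = i \sqrt{26022}$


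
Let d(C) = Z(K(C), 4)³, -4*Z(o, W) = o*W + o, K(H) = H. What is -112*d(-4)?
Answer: -14000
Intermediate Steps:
Z(o, W) = -o/4 - W*o/4 (Z(o, W) = -(o*W + o)/4 = -(W*o + o)/4 = -(o + W*o)/4 = -o/4 - W*o/4)
d(C) = -125*C³/64 (d(C) = (-C*(1 + 4)/4)³ = (-¼*C*5)³ = (-5*C/4)³ = -125*C³/64)
-112*d(-4) = -(-875)*(-4)³/4 = -(-875)*(-64)/4 = -112*125 = -14000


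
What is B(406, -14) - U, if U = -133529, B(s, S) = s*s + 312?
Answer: 298677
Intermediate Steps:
B(s, S) = 312 + s**2 (B(s, S) = s**2 + 312 = 312 + s**2)
B(406, -14) - U = (312 + 406**2) - 1*(-133529) = (312 + 164836) + 133529 = 165148 + 133529 = 298677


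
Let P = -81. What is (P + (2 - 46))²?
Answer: 15625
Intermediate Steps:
(P + (2 - 46))² = (-81 + (2 - 46))² = (-81 - 44)² = (-125)² = 15625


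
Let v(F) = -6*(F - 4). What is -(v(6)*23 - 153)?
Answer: 429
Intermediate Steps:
v(F) = 24 - 6*F (v(F) = -6*(-4 + F) = 24 - 6*F)
-(v(6)*23 - 153) = -((24 - 6*6)*23 - 153) = -((24 - 36)*23 - 153) = -(-12*23 - 153) = -(-276 - 153) = -1*(-429) = 429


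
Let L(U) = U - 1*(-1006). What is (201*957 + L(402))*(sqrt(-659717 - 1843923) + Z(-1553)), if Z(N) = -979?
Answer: -189695935 + 387530*I*sqrt(625910) ≈ -1.897e+8 + 3.0659e+8*I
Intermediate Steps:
L(U) = 1006 + U (L(U) = U + 1006 = 1006 + U)
(201*957 + L(402))*(sqrt(-659717 - 1843923) + Z(-1553)) = (201*957 + (1006 + 402))*(sqrt(-659717 - 1843923) - 979) = (192357 + 1408)*(sqrt(-2503640) - 979) = 193765*(2*I*sqrt(625910) - 979) = 193765*(-979 + 2*I*sqrt(625910)) = -189695935 + 387530*I*sqrt(625910)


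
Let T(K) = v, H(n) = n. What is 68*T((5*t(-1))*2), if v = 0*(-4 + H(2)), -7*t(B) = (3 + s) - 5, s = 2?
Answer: 0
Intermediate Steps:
t(B) = 0 (t(B) = -((3 + 2) - 5)/7 = -(5 - 5)/7 = -1/7*0 = 0)
v = 0 (v = 0*(-4 + 2) = 0*(-2) = 0)
T(K) = 0
68*T((5*t(-1))*2) = 68*0 = 0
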